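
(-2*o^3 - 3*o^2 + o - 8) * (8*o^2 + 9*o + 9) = -16*o^5 - 42*o^4 - 37*o^3 - 82*o^2 - 63*o - 72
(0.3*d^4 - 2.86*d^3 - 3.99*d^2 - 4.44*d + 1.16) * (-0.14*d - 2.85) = -0.042*d^5 - 0.4546*d^4 + 8.7096*d^3 + 11.9931*d^2 + 12.4916*d - 3.306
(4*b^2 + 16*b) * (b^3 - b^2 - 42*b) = 4*b^5 + 12*b^4 - 184*b^3 - 672*b^2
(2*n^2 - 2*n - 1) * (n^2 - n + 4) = 2*n^4 - 4*n^3 + 9*n^2 - 7*n - 4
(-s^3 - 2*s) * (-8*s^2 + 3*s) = 8*s^5 - 3*s^4 + 16*s^3 - 6*s^2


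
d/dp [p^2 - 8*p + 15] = 2*p - 8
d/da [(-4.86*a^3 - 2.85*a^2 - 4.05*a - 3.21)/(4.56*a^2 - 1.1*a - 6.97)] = (-22.1616*a^4 + 10.692*a^3 + 123.2256*a^2 + 69.0042*a + 24.6975)/(20.7936*a^4 - 10.032*a^3 - 62.3564*a^2 + 15.334*a + 48.5809)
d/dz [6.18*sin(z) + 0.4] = 6.18*cos(z)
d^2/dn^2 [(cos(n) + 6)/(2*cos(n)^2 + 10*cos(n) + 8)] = (-9*(1 - cos(2*n))^2*cos(n)/4 - 19*(1 - cos(2*n))^2/4 + 425*cos(n)/2 - 18*cos(2*n) - 18*cos(3*n) + cos(5*n)/2 + 213)/(2*(cos(n) + 1)^3*(cos(n) + 4)^3)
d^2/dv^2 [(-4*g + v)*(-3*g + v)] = 2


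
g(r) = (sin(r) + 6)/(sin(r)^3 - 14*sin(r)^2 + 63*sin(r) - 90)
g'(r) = (sin(r) + 6)*(-3*sin(r)^2*cos(r) + 28*sin(r)*cos(r) - 63*cos(r))/(sin(r)^3 - 14*sin(r)^2 + 63*sin(r) - 90)^2 + cos(r)/(sin(r)^3 - 14*sin(r)^2 + 63*sin(r) - 90) = (-2*sin(r)^3 - 4*sin(r)^2 + 168*sin(r) - 468)*cos(r)/(sin(r)^3 - 14*sin(r)^2 + 63*sin(r) - 90)^2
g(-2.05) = -0.03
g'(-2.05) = 0.01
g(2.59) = -0.11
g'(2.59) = 0.09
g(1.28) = -0.17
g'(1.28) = -0.05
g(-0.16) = -0.06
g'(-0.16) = -0.05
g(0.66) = -0.12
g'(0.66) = -0.09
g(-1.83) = -0.03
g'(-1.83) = 0.01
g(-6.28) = -0.07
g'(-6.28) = -0.06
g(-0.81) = -0.04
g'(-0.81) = -0.02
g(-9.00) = -0.05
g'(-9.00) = 0.03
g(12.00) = -0.04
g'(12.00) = -0.03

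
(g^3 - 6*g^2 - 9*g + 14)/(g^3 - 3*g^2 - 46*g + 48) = (g^2 - 5*g - 14)/(g^2 - 2*g - 48)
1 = 1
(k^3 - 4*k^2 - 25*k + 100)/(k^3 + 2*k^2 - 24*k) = (k^2 - 25)/(k*(k + 6))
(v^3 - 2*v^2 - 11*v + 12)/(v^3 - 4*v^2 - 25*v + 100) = (v^2 + 2*v - 3)/(v^2 - 25)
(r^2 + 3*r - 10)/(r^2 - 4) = (r + 5)/(r + 2)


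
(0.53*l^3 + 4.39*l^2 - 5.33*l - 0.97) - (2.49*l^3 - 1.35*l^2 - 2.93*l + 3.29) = -1.96*l^3 + 5.74*l^2 - 2.4*l - 4.26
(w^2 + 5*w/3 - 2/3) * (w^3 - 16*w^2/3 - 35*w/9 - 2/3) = w^5 - 11*w^4/3 - 121*w^3/9 - 97*w^2/27 + 40*w/27 + 4/9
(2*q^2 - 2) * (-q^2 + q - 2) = -2*q^4 + 2*q^3 - 2*q^2 - 2*q + 4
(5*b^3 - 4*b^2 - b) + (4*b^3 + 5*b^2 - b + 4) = 9*b^3 + b^2 - 2*b + 4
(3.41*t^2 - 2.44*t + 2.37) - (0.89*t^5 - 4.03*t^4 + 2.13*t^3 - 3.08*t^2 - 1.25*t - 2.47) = -0.89*t^5 + 4.03*t^4 - 2.13*t^3 + 6.49*t^2 - 1.19*t + 4.84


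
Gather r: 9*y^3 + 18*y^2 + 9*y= 9*y^3 + 18*y^2 + 9*y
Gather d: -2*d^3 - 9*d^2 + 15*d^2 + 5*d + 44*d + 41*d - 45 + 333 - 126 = -2*d^3 + 6*d^2 + 90*d + 162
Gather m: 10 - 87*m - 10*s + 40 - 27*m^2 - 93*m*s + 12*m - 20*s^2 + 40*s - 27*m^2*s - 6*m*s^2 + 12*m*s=m^2*(-27*s - 27) + m*(-6*s^2 - 81*s - 75) - 20*s^2 + 30*s + 50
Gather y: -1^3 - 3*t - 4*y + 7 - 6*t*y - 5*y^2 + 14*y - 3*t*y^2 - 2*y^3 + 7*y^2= -3*t - 2*y^3 + y^2*(2 - 3*t) + y*(10 - 6*t) + 6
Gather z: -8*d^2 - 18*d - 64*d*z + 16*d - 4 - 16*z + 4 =-8*d^2 - 2*d + z*(-64*d - 16)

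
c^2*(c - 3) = c^3 - 3*c^2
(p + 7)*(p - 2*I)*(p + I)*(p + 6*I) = p^4 + 7*p^3 + 5*I*p^3 + 8*p^2 + 35*I*p^2 + 56*p + 12*I*p + 84*I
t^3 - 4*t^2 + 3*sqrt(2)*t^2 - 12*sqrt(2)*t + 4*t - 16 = (t - 4)*(t + sqrt(2))*(t + 2*sqrt(2))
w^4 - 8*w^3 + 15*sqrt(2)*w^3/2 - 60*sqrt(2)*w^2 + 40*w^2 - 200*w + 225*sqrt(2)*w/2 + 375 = (w - 5)*(w - 3)*(w + 5*sqrt(2)/2)*(w + 5*sqrt(2))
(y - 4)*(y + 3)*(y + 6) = y^3 + 5*y^2 - 18*y - 72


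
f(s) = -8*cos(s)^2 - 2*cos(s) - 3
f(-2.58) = -7.04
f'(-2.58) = 6.15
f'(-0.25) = -4.33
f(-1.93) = -3.29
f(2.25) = -4.90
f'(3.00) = -1.95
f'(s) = 16*sin(s)*cos(s) + 2*sin(s)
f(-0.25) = -12.45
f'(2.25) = -6.26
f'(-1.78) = 1.29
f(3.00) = -8.86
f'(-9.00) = 5.18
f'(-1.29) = -6.18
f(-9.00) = -7.82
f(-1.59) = -2.96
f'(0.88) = 9.40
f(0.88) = -7.52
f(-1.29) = -4.17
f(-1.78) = -2.93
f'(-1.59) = -1.69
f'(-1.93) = 3.39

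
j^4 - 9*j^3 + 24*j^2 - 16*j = j*(j - 4)^2*(j - 1)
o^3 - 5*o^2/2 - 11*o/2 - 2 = (o - 4)*(o + 1/2)*(o + 1)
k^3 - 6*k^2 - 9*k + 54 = (k - 6)*(k - 3)*(k + 3)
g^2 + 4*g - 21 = (g - 3)*(g + 7)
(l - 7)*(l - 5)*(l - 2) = l^3 - 14*l^2 + 59*l - 70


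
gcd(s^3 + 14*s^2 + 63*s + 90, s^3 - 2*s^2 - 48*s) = s + 6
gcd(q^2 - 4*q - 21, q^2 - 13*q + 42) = q - 7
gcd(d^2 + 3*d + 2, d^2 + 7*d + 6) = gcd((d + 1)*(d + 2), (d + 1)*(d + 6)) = d + 1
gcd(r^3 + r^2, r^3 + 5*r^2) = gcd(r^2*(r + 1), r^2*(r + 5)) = r^2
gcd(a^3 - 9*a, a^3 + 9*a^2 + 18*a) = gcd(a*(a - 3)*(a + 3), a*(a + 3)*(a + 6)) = a^2 + 3*a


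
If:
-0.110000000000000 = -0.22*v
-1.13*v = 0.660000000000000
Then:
No Solution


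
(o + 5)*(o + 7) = o^2 + 12*o + 35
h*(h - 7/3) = h^2 - 7*h/3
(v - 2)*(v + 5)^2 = v^3 + 8*v^2 + 5*v - 50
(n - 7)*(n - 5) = n^2 - 12*n + 35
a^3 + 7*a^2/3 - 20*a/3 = a*(a - 5/3)*(a + 4)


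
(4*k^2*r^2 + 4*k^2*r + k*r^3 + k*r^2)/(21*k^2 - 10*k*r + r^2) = k*r*(4*k*r + 4*k + r^2 + r)/(21*k^2 - 10*k*r + r^2)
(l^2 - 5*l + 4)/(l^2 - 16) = (l - 1)/(l + 4)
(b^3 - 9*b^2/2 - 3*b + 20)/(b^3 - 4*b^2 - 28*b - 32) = (b^2 - 13*b/2 + 10)/(b^2 - 6*b - 16)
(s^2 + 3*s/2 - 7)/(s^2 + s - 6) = (s + 7/2)/(s + 3)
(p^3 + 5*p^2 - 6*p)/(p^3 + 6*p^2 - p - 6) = p/(p + 1)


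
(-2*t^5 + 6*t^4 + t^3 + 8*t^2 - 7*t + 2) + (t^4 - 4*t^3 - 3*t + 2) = -2*t^5 + 7*t^4 - 3*t^3 + 8*t^2 - 10*t + 4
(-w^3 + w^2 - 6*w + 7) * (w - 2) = -w^4 + 3*w^3 - 8*w^2 + 19*w - 14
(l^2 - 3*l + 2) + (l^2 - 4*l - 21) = 2*l^2 - 7*l - 19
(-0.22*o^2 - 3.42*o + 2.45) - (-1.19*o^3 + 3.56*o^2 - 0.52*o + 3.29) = 1.19*o^3 - 3.78*o^2 - 2.9*o - 0.84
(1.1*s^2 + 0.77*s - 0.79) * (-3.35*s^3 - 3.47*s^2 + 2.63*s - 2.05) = -3.685*s^5 - 6.3965*s^4 + 2.8676*s^3 + 2.5114*s^2 - 3.6562*s + 1.6195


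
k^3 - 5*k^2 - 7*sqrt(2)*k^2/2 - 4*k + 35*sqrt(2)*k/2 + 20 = (k - 5)*(k - 4*sqrt(2))*(k + sqrt(2)/2)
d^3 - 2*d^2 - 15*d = d*(d - 5)*(d + 3)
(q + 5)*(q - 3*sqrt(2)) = q^2 - 3*sqrt(2)*q + 5*q - 15*sqrt(2)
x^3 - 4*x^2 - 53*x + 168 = (x - 8)*(x - 3)*(x + 7)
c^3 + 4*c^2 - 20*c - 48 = (c - 4)*(c + 2)*(c + 6)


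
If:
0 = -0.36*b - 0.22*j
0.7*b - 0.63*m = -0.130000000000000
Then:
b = 0.9*m - 0.185714285714286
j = 0.303896103896104 - 1.47272727272727*m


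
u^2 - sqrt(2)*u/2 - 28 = (u - 4*sqrt(2))*(u + 7*sqrt(2)/2)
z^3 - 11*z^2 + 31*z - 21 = (z - 7)*(z - 3)*(z - 1)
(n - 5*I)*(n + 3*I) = n^2 - 2*I*n + 15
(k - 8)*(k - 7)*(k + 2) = k^3 - 13*k^2 + 26*k + 112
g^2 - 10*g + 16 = (g - 8)*(g - 2)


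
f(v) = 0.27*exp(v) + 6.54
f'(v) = 0.27*exp(v)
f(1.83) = 8.22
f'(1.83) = 1.68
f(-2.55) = 6.56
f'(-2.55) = 0.02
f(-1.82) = 6.58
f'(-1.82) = 0.04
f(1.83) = 8.22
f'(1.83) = 1.68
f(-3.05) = 6.55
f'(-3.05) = 0.01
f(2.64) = 10.32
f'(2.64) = 3.78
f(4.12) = 23.16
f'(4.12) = 16.62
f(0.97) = 7.25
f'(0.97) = 0.71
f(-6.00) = 6.54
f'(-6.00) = 0.00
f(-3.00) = 6.55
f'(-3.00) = 0.01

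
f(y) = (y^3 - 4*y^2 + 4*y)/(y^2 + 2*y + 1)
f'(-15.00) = 0.92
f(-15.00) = -22.12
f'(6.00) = 0.75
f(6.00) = 1.96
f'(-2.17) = -21.20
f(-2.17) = -27.57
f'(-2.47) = -11.61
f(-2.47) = -22.84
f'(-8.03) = 0.64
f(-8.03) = -16.35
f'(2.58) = 0.22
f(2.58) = 0.07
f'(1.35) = -0.33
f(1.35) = 0.10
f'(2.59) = 0.23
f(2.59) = 0.07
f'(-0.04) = 5.07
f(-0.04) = -0.18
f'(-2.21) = -19.41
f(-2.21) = -26.75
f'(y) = (-2*y - 2)*(y^3 - 4*y^2 + 4*y)/(y^2 + 2*y + 1)^2 + (3*y^2 - 8*y + 4)/(y^2 + 2*y + 1)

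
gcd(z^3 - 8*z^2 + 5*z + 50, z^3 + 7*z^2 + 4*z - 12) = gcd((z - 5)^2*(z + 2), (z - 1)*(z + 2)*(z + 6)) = z + 2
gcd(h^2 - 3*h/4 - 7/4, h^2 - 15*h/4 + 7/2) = h - 7/4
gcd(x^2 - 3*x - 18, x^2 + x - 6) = x + 3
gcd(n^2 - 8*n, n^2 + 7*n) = n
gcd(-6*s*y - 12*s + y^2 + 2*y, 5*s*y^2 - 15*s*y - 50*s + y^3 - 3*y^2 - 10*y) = y + 2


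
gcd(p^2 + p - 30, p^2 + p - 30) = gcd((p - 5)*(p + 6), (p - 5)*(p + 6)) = p^2 + p - 30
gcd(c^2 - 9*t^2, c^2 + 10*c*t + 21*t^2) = c + 3*t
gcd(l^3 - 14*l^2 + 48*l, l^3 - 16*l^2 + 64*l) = l^2 - 8*l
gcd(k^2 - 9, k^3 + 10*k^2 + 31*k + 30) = k + 3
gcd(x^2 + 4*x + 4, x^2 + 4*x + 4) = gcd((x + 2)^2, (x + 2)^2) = x^2 + 4*x + 4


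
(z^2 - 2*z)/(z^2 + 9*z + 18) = z*(z - 2)/(z^2 + 9*z + 18)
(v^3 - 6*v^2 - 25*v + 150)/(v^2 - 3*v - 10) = (v^2 - v - 30)/(v + 2)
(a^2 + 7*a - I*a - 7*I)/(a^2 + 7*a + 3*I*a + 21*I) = (a - I)/(a + 3*I)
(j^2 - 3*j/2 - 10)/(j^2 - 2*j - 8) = (j + 5/2)/(j + 2)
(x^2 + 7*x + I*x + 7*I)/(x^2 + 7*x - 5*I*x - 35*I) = (x + I)/(x - 5*I)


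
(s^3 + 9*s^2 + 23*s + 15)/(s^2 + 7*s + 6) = (s^2 + 8*s + 15)/(s + 6)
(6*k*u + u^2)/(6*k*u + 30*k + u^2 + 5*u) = u/(u + 5)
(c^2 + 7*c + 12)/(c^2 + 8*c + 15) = (c + 4)/(c + 5)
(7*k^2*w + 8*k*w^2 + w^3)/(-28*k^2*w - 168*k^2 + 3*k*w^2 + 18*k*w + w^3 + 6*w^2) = w*(k + w)/(-4*k*w - 24*k + w^2 + 6*w)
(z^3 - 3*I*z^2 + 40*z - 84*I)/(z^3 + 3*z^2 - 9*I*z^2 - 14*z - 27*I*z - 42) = (z + 6*I)/(z + 3)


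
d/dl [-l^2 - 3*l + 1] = -2*l - 3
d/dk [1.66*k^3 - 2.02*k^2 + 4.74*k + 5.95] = 4.98*k^2 - 4.04*k + 4.74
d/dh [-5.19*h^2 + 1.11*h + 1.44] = 1.11 - 10.38*h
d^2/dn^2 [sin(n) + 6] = -sin(n)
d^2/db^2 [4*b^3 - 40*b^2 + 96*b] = 24*b - 80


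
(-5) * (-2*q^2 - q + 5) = 10*q^2 + 5*q - 25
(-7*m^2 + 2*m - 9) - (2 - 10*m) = -7*m^2 + 12*m - 11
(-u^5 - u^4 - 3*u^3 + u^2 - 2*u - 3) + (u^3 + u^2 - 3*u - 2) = -u^5 - u^4 - 2*u^3 + 2*u^2 - 5*u - 5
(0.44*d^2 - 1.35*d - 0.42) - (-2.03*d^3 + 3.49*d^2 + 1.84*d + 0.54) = 2.03*d^3 - 3.05*d^2 - 3.19*d - 0.96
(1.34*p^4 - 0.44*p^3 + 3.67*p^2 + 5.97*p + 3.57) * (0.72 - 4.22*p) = -5.6548*p^5 + 2.8216*p^4 - 15.8042*p^3 - 22.551*p^2 - 10.767*p + 2.5704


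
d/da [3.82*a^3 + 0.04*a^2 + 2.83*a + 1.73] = 11.46*a^2 + 0.08*a + 2.83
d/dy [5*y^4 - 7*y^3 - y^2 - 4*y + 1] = 20*y^3 - 21*y^2 - 2*y - 4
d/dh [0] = 0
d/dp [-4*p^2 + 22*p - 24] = 22 - 8*p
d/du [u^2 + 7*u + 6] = 2*u + 7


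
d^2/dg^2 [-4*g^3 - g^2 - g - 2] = -24*g - 2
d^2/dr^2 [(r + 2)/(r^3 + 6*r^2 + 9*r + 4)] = 6*(r^3 + 8*r^2 + 24*r + 26)/(r^7 + 16*r^6 + 102*r^5 + 332*r^4 + 593*r^3 + 588*r^2 + 304*r + 64)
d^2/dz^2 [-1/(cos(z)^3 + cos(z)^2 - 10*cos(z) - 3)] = ((37*cos(z) - 8*cos(2*z) - 9*cos(3*z))*(cos(z)^3 + cos(z)^2 - 10*cos(z) - 3)/4 - 2*(3*cos(z)^2 + 2*cos(z) - 10)^2*sin(z)^2)/(cos(z)^3 + cos(z)^2 - 10*cos(z) - 3)^3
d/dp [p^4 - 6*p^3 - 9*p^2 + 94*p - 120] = 4*p^3 - 18*p^2 - 18*p + 94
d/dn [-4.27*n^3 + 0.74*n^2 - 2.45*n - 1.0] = -12.81*n^2 + 1.48*n - 2.45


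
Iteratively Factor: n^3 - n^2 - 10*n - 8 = (n + 2)*(n^2 - 3*n - 4) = (n + 1)*(n + 2)*(n - 4)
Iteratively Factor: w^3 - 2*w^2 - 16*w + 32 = (w - 2)*(w^2 - 16) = (w - 4)*(w - 2)*(w + 4)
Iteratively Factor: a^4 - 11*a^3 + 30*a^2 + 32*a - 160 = (a - 4)*(a^3 - 7*a^2 + 2*a + 40) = (a - 5)*(a - 4)*(a^2 - 2*a - 8) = (a - 5)*(a - 4)^2*(a + 2)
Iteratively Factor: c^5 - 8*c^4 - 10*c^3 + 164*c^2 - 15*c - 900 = (c - 5)*(c^4 - 3*c^3 - 25*c^2 + 39*c + 180) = (c - 5)*(c + 3)*(c^3 - 6*c^2 - 7*c + 60) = (c - 5)*(c - 4)*(c + 3)*(c^2 - 2*c - 15) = (c - 5)^2*(c - 4)*(c + 3)*(c + 3)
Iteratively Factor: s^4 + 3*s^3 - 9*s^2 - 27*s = (s + 3)*(s^3 - 9*s) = s*(s + 3)*(s^2 - 9) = s*(s - 3)*(s + 3)*(s + 3)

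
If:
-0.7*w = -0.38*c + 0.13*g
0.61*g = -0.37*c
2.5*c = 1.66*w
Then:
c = 0.00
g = 0.00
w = 0.00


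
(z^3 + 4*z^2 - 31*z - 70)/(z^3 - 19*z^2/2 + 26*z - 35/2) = 2*(z^2 + 9*z + 14)/(2*z^2 - 9*z + 7)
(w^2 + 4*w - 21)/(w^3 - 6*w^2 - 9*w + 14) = (w^2 + 4*w - 21)/(w^3 - 6*w^2 - 9*w + 14)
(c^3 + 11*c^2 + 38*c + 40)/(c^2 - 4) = (c^2 + 9*c + 20)/(c - 2)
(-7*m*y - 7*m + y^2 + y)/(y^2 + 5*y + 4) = (-7*m + y)/(y + 4)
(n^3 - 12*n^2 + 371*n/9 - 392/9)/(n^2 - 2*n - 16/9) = (3*n^2 - 28*n + 49)/(3*n + 2)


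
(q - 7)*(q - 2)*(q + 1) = q^3 - 8*q^2 + 5*q + 14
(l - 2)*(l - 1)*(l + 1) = l^3 - 2*l^2 - l + 2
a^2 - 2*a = a*(a - 2)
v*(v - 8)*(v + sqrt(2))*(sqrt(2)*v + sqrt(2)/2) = sqrt(2)*v^4 - 15*sqrt(2)*v^3/2 + 2*v^3 - 15*v^2 - 4*sqrt(2)*v^2 - 8*v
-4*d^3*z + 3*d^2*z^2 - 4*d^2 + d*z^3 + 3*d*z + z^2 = (-d + z)*(4*d + z)*(d*z + 1)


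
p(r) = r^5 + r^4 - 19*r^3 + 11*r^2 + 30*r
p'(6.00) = 5454.00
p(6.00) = 5544.00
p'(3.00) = 96.00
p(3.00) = 0.00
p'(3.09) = 127.58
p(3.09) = 10.03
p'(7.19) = 12090.72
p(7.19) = 15609.82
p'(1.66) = -34.29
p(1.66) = 13.40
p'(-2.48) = -247.01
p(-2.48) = 227.08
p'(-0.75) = -18.67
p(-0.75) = -8.22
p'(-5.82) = 2919.38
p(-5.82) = -1586.57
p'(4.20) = 969.12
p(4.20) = 530.45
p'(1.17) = -6.51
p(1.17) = 23.79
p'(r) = 5*r^4 + 4*r^3 - 57*r^2 + 22*r + 30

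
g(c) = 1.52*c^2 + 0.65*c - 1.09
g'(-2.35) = -6.49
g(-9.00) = 116.18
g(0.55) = -0.27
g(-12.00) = 209.99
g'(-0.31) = -0.29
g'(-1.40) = -3.61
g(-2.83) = 9.24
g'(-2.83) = -7.95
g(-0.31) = -1.15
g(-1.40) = 0.98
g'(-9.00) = -26.71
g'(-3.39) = -9.66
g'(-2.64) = -7.38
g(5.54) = 49.16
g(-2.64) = 7.79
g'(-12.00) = -35.83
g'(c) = 3.04*c + 0.65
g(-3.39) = 14.17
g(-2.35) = 5.78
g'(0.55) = 2.32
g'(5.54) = 17.49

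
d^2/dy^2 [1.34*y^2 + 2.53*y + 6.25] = 2.68000000000000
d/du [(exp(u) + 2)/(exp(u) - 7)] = -9*exp(u)/(exp(u) - 7)^2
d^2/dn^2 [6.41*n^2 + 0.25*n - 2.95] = 12.8200000000000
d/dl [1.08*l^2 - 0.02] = 2.16*l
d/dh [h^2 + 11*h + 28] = 2*h + 11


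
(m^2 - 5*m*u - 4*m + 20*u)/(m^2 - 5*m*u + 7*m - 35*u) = (m - 4)/(m + 7)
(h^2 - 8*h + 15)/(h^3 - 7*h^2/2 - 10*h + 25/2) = 2*(h - 3)/(2*h^2 + 3*h - 5)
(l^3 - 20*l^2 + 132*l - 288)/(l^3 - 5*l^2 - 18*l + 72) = (l^2 - 14*l + 48)/(l^2 + l - 12)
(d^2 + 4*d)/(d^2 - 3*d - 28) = d/(d - 7)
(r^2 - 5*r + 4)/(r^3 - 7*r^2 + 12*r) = (r - 1)/(r*(r - 3))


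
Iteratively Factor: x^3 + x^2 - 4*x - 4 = (x - 2)*(x^2 + 3*x + 2) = (x - 2)*(x + 1)*(x + 2)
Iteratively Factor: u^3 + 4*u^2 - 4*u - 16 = (u - 2)*(u^2 + 6*u + 8) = (u - 2)*(u + 4)*(u + 2)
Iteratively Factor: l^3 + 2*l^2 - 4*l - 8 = (l + 2)*(l^2 - 4) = (l - 2)*(l + 2)*(l + 2)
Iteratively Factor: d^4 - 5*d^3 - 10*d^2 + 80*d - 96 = (d + 4)*(d^3 - 9*d^2 + 26*d - 24) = (d - 2)*(d + 4)*(d^2 - 7*d + 12) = (d - 4)*(d - 2)*(d + 4)*(d - 3)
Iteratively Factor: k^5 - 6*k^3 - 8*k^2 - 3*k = (k + 1)*(k^4 - k^3 - 5*k^2 - 3*k) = k*(k + 1)*(k^3 - k^2 - 5*k - 3) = k*(k + 1)^2*(k^2 - 2*k - 3) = k*(k + 1)^3*(k - 3)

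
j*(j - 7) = j^2 - 7*j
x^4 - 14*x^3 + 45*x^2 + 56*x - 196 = (x - 7)^2*(x - 2)*(x + 2)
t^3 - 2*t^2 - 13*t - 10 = (t - 5)*(t + 1)*(t + 2)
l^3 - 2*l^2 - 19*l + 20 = (l - 5)*(l - 1)*(l + 4)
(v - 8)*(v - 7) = v^2 - 15*v + 56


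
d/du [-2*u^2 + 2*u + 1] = 2 - 4*u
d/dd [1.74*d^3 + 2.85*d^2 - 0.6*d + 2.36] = 5.22*d^2 + 5.7*d - 0.6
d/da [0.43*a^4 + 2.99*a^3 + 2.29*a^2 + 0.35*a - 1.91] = 1.72*a^3 + 8.97*a^2 + 4.58*a + 0.35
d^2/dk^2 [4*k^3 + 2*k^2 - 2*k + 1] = 24*k + 4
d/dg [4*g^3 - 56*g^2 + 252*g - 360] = 12*g^2 - 112*g + 252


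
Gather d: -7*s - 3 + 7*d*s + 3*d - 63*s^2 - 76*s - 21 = d*(7*s + 3) - 63*s^2 - 83*s - 24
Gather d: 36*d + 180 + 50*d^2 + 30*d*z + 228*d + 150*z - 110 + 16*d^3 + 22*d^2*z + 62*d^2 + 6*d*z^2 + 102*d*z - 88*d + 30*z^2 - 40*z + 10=16*d^3 + d^2*(22*z + 112) + d*(6*z^2 + 132*z + 176) + 30*z^2 + 110*z + 80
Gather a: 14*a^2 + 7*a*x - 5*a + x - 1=14*a^2 + a*(7*x - 5) + x - 1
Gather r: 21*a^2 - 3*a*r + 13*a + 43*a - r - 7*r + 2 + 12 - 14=21*a^2 + 56*a + r*(-3*a - 8)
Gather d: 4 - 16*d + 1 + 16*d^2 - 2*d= 16*d^2 - 18*d + 5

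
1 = 1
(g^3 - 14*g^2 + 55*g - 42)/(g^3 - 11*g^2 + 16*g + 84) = (g - 1)/(g + 2)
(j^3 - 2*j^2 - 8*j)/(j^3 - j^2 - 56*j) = (-j^2 + 2*j + 8)/(-j^2 + j + 56)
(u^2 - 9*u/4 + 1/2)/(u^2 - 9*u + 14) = (u - 1/4)/(u - 7)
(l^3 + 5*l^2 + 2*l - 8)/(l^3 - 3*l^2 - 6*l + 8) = (l + 4)/(l - 4)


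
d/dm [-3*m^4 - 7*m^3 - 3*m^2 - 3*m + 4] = -12*m^3 - 21*m^2 - 6*m - 3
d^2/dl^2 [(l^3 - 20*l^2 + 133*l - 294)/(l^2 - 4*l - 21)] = 180/(l^3 + 9*l^2 + 27*l + 27)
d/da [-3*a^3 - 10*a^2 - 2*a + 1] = -9*a^2 - 20*a - 2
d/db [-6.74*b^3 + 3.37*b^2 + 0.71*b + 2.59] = -20.22*b^2 + 6.74*b + 0.71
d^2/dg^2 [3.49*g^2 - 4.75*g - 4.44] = 6.98000000000000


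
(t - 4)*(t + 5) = t^2 + t - 20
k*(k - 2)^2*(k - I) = k^4 - 4*k^3 - I*k^3 + 4*k^2 + 4*I*k^2 - 4*I*k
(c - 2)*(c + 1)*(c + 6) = c^3 + 5*c^2 - 8*c - 12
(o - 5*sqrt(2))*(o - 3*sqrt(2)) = o^2 - 8*sqrt(2)*o + 30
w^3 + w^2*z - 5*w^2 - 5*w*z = w*(w - 5)*(w + z)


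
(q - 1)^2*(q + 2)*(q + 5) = q^4 + 5*q^3 - 3*q^2 - 13*q + 10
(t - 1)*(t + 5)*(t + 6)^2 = t^4 + 16*t^3 + 79*t^2 + 84*t - 180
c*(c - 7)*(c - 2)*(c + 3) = c^4 - 6*c^3 - 13*c^2 + 42*c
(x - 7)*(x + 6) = x^2 - x - 42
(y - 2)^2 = y^2 - 4*y + 4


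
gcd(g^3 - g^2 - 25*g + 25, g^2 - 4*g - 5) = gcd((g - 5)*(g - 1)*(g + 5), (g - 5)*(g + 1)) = g - 5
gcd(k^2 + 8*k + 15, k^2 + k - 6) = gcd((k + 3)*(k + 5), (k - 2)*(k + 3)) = k + 3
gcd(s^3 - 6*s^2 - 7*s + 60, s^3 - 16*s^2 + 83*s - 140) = s^2 - 9*s + 20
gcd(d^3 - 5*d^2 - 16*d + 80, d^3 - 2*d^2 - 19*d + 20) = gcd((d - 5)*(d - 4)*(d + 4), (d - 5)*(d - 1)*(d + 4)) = d^2 - d - 20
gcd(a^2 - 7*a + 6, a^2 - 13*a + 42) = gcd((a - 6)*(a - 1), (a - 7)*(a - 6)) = a - 6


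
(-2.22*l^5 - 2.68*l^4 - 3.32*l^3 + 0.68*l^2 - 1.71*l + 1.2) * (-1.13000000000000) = 2.5086*l^5 + 3.0284*l^4 + 3.7516*l^3 - 0.7684*l^2 + 1.9323*l - 1.356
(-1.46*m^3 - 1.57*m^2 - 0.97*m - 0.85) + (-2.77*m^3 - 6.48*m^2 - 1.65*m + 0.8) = -4.23*m^3 - 8.05*m^2 - 2.62*m - 0.0499999999999999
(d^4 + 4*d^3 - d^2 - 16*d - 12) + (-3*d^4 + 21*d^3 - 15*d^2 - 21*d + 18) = -2*d^4 + 25*d^3 - 16*d^2 - 37*d + 6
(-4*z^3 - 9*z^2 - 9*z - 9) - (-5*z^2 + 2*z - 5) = -4*z^3 - 4*z^2 - 11*z - 4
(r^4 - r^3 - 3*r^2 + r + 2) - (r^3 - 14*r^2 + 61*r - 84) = r^4 - 2*r^3 + 11*r^2 - 60*r + 86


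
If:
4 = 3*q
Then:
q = 4/3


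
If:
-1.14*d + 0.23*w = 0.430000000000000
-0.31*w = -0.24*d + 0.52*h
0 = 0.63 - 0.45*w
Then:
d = -0.09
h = -0.88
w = 1.40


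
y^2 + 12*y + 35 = (y + 5)*(y + 7)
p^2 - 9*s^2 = (p - 3*s)*(p + 3*s)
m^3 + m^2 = m^2*(m + 1)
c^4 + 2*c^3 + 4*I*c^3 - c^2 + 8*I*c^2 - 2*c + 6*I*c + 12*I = (c + 2)*(c - I)*(c + 2*I)*(c + 3*I)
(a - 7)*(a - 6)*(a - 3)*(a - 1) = a^4 - 17*a^3 + 97*a^2 - 207*a + 126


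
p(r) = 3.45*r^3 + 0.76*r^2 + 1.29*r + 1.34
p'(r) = 10.35*r^2 + 1.52*r + 1.29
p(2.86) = 91.95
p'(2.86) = 90.30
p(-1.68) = -15.04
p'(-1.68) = 27.95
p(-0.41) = 0.70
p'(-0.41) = 2.41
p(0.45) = 2.39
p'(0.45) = 4.07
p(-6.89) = -1099.90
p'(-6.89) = 482.15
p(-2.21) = -35.04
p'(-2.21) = 48.48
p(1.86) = 28.57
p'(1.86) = 39.92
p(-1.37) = -7.87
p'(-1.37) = 18.63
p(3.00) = 105.20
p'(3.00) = 99.00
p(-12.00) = -5866.30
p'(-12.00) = 1473.45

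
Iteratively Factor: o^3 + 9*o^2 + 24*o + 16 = (o + 1)*(o^2 + 8*o + 16) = (o + 1)*(o + 4)*(o + 4)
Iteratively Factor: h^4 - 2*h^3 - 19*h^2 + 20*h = (h - 1)*(h^3 - h^2 - 20*h) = (h - 1)*(h + 4)*(h^2 - 5*h) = (h - 5)*(h - 1)*(h + 4)*(h)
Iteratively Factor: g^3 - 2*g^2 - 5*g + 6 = (g - 1)*(g^2 - g - 6) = (g - 1)*(g + 2)*(g - 3)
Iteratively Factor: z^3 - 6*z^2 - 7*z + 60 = (z - 4)*(z^2 - 2*z - 15) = (z - 5)*(z - 4)*(z + 3)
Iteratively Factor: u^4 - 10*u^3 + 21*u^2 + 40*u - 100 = (u + 2)*(u^3 - 12*u^2 + 45*u - 50) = (u - 5)*(u + 2)*(u^2 - 7*u + 10) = (u - 5)^2*(u + 2)*(u - 2)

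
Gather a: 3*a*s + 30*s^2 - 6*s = 3*a*s + 30*s^2 - 6*s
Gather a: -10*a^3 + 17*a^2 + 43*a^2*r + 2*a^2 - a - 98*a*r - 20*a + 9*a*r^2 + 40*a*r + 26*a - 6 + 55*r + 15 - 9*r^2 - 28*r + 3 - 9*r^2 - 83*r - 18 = -10*a^3 + a^2*(43*r + 19) + a*(9*r^2 - 58*r + 5) - 18*r^2 - 56*r - 6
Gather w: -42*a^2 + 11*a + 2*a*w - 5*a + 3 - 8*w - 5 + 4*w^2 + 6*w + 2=-42*a^2 + 6*a + 4*w^2 + w*(2*a - 2)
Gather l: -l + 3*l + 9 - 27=2*l - 18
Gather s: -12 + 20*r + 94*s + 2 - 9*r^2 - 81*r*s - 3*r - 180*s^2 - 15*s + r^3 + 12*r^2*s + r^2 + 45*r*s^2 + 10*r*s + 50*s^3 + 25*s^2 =r^3 - 8*r^2 + 17*r + 50*s^3 + s^2*(45*r - 155) + s*(12*r^2 - 71*r + 79) - 10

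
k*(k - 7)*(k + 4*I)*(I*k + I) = I*k^4 - 4*k^3 - 6*I*k^3 + 24*k^2 - 7*I*k^2 + 28*k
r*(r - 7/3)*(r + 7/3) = r^3 - 49*r/9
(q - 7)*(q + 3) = q^2 - 4*q - 21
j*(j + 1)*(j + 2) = j^3 + 3*j^2 + 2*j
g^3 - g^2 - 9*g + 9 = (g - 3)*(g - 1)*(g + 3)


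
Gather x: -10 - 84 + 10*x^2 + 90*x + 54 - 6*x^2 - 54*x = 4*x^2 + 36*x - 40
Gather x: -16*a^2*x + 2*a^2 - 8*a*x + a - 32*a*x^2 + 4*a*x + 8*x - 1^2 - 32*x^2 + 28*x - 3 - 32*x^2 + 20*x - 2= 2*a^2 + a + x^2*(-32*a - 64) + x*(-16*a^2 - 4*a + 56) - 6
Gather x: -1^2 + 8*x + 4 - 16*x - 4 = -8*x - 1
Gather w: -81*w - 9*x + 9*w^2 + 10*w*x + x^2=9*w^2 + w*(10*x - 81) + x^2 - 9*x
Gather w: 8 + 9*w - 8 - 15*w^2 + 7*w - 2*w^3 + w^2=-2*w^3 - 14*w^2 + 16*w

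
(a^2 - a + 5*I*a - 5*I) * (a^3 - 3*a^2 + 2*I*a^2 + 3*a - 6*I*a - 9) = a^5 - 4*a^4 + 7*I*a^4 - 4*a^3 - 28*I*a^3 + 28*a^2 + 36*I*a^2 - 21*a - 60*I*a + 45*I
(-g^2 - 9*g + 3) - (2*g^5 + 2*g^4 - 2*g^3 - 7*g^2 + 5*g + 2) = -2*g^5 - 2*g^4 + 2*g^3 + 6*g^2 - 14*g + 1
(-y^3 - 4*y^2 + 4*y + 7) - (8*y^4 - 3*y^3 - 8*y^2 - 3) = -8*y^4 + 2*y^3 + 4*y^2 + 4*y + 10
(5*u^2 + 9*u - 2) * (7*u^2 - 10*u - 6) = 35*u^4 + 13*u^3 - 134*u^2 - 34*u + 12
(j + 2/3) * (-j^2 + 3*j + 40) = -j^3 + 7*j^2/3 + 42*j + 80/3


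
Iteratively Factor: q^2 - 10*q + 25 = (q - 5)*(q - 5)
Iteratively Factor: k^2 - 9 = (k + 3)*(k - 3)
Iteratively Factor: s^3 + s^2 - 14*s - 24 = (s - 4)*(s^2 + 5*s + 6) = (s - 4)*(s + 2)*(s + 3)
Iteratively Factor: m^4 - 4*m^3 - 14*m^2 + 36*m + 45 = (m + 1)*(m^3 - 5*m^2 - 9*m + 45) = (m - 3)*(m + 1)*(m^2 - 2*m - 15) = (m - 5)*(m - 3)*(m + 1)*(m + 3)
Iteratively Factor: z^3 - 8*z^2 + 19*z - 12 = (z - 1)*(z^2 - 7*z + 12) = (z - 3)*(z - 1)*(z - 4)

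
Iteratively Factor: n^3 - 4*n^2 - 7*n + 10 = (n - 5)*(n^2 + n - 2) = (n - 5)*(n - 1)*(n + 2)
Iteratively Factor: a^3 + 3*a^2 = (a + 3)*(a^2) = a*(a + 3)*(a)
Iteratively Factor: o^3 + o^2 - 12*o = (o + 4)*(o^2 - 3*o) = (o - 3)*(o + 4)*(o)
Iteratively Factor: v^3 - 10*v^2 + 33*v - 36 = (v - 3)*(v^2 - 7*v + 12) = (v - 4)*(v - 3)*(v - 3)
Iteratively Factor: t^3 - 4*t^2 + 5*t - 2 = (t - 2)*(t^2 - 2*t + 1) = (t - 2)*(t - 1)*(t - 1)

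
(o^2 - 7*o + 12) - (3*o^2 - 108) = -2*o^2 - 7*o + 120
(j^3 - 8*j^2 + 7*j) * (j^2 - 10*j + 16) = j^5 - 18*j^4 + 103*j^3 - 198*j^2 + 112*j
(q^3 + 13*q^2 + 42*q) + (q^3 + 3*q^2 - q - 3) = 2*q^3 + 16*q^2 + 41*q - 3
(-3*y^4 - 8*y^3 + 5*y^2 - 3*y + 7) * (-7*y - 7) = 21*y^5 + 77*y^4 + 21*y^3 - 14*y^2 - 28*y - 49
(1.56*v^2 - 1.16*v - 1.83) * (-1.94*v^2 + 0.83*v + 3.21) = -3.0264*v^4 + 3.5452*v^3 + 7.595*v^2 - 5.2425*v - 5.8743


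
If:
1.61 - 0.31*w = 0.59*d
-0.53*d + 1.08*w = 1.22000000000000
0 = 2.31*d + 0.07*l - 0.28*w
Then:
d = 1.70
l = -48.17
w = 1.96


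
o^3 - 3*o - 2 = (o - 2)*(o + 1)^2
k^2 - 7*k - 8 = (k - 8)*(k + 1)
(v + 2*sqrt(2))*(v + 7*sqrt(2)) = v^2 + 9*sqrt(2)*v + 28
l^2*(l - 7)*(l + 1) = l^4 - 6*l^3 - 7*l^2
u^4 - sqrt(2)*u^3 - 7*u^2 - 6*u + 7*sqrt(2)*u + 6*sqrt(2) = (u - 3)*(u + 1)*(u + 2)*(u - sqrt(2))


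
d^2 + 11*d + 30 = (d + 5)*(d + 6)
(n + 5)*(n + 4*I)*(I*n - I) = I*n^3 - 4*n^2 + 4*I*n^2 - 16*n - 5*I*n + 20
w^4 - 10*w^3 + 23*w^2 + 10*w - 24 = (w - 6)*(w - 4)*(w - 1)*(w + 1)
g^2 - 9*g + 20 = (g - 5)*(g - 4)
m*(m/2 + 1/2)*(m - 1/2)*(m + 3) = m^4/2 + 7*m^3/4 + m^2/2 - 3*m/4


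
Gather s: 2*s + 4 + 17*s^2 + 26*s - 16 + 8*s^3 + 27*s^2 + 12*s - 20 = 8*s^3 + 44*s^2 + 40*s - 32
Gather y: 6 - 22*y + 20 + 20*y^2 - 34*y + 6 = 20*y^2 - 56*y + 32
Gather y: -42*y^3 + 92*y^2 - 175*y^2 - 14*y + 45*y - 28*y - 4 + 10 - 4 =-42*y^3 - 83*y^2 + 3*y + 2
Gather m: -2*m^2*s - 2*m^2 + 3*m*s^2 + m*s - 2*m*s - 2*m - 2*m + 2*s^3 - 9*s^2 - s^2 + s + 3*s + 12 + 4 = m^2*(-2*s - 2) + m*(3*s^2 - s - 4) + 2*s^3 - 10*s^2 + 4*s + 16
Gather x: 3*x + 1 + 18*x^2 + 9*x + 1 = 18*x^2 + 12*x + 2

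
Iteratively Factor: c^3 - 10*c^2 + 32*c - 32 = (c - 4)*(c^2 - 6*c + 8) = (c - 4)^2*(c - 2)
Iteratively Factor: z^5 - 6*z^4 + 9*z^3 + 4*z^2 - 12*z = (z - 3)*(z^4 - 3*z^3 + 4*z) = z*(z - 3)*(z^3 - 3*z^2 + 4) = z*(z - 3)*(z - 2)*(z^2 - z - 2) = z*(z - 3)*(z - 2)*(z + 1)*(z - 2)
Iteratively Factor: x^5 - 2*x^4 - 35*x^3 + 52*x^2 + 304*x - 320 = (x + 4)*(x^4 - 6*x^3 - 11*x^2 + 96*x - 80) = (x + 4)^2*(x^3 - 10*x^2 + 29*x - 20) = (x - 4)*(x + 4)^2*(x^2 - 6*x + 5) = (x - 4)*(x - 1)*(x + 4)^2*(x - 5)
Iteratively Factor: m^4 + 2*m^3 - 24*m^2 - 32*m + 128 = (m - 2)*(m^3 + 4*m^2 - 16*m - 64) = (m - 2)*(m + 4)*(m^2 - 16) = (m - 2)*(m + 4)^2*(m - 4)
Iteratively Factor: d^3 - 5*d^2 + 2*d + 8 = (d - 2)*(d^2 - 3*d - 4) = (d - 2)*(d + 1)*(d - 4)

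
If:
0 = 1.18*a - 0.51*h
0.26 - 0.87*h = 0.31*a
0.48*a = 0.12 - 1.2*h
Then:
No Solution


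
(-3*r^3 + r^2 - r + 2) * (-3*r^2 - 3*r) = 9*r^5 + 6*r^4 - 3*r^2 - 6*r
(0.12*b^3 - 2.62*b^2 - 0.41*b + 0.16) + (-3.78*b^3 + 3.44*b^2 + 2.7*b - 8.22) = -3.66*b^3 + 0.82*b^2 + 2.29*b - 8.06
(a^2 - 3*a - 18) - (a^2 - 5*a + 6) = 2*a - 24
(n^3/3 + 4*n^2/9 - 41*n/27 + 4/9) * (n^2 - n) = n^5/3 + n^4/9 - 53*n^3/27 + 53*n^2/27 - 4*n/9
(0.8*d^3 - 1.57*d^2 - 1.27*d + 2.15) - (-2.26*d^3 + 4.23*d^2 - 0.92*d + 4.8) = 3.06*d^3 - 5.8*d^2 - 0.35*d - 2.65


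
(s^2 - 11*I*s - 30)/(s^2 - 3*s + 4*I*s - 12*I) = (s^2 - 11*I*s - 30)/(s^2 + s*(-3 + 4*I) - 12*I)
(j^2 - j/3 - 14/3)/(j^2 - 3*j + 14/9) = 3*(j + 2)/(3*j - 2)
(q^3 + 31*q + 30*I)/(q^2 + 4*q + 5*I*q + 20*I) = (q^2 - 5*I*q + 6)/(q + 4)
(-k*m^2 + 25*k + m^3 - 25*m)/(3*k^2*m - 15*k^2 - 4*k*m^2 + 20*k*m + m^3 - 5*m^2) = (-m - 5)/(3*k - m)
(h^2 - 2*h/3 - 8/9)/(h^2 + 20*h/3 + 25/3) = (9*h^2 - 6*h - 8)/(3*(3*h^2 + 20*h + 25))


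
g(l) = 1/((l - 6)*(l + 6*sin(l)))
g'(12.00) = -0.02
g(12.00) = 0.02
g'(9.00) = 0.00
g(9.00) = 0.03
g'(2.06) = -0.02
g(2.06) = -0.03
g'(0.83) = 0.03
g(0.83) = -0.04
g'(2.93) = -0.12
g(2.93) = -0.08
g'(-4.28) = -0.12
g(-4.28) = -0.08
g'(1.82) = -0.01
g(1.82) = -0.03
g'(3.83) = -5093.72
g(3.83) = -25.39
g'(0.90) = 0.02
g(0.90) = -0.04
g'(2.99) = -0.14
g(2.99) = -0.09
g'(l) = (-6*cos(l) - 1)/((l - 6)*(l + 6*sin(l))^2) - 1/((l - 6)^2*(l + 6*sin(l)))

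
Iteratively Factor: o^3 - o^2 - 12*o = (o - 4)*(o^2 + 3*o) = (o - 4)*(o + 3)*(o)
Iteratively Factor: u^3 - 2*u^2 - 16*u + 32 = (u - 4)*(u^2 + 2*u - 8) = (u - 4)*(u - 2)*(u + 4)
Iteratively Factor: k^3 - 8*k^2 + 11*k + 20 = (k + 1)*(k^2 - 9*k + 20) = (k - 4)*(k + 1)*(k - 5)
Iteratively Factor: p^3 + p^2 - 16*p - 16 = (p + 4)*(p^2 - 3*p - 4) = (p + 1)*(p + 4)*(p - 4)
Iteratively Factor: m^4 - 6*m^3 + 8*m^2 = (m - 2)*(m^3 - 4*m^2) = m*(m - 2)*(m^2 - 4*m) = m*(m - 4)*(m - 2)*(m)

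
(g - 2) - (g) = -2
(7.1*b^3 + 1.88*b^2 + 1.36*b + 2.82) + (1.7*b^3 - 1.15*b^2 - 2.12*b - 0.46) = 8.8*b^3 + 0.73*b^2 - 0.76*b + 2.36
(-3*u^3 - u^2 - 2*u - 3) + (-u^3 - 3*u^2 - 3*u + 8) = -4*u^3 - 4*u^2 - 5*u + 5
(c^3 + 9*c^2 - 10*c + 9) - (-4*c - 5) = c^3 + 9*c^2 - 6*c + 14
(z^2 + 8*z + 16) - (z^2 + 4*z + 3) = 4*z + 13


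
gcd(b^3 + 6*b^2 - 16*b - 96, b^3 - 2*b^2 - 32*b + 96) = b^2 + 2*b - 24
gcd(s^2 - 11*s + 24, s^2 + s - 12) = s - 3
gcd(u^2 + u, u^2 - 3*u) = u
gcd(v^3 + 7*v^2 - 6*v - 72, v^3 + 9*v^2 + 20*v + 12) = v + 6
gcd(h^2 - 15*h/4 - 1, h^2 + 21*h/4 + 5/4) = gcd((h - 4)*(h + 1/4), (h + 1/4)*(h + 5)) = h + 1/4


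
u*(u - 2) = u^2 - 2*u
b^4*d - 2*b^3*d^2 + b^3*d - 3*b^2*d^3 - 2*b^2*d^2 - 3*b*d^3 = b*(b - 3*d)*(b + d)*(b*d + d)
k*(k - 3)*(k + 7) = k^3 + 4*k^2 - 21*k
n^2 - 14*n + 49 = (n - 7)^2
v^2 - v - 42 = (v - 7)*(v + 6)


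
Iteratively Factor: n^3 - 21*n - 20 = (n + 4)*(n^2 - 4*n - 5) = (n + 1)*(n + 4)*(n - 5)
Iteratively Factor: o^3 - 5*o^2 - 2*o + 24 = (o - 3)*(o^2 - 2*o - 8) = (o - 3)*(o + 2)*(o - 4)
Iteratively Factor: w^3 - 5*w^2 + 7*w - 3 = (w - 1)*(w^2 - 4*w + 3) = (w - 3)*(w - 1)*(w - 1)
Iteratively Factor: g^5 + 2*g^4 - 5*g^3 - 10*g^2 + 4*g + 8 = (g + 1)*(g^4 + g^3 - 6*g^2 - 4*g + 8) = (g + 1)*(g + 2)*(g^3 - g^2 - 4*g + 4) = (g - 1)*(g + 1)*(g + 2)*(g^2 - 4) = (g - 2)*(g - 1)*(g + 1)*(g + 2)*(g + 2)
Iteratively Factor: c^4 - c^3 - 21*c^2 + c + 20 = (c + 4)*(c^3 - 5*c^2 - c + 5) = (c - 5)*(c + 4)*(c^2 - 1) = (c - 5)*(c - 1)*(c + 4)*(c + 1)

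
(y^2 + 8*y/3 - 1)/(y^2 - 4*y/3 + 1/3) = (y + 3)/(y - 1)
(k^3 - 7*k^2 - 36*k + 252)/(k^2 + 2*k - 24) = (k^2 - 13*k + 42)/(k - 4)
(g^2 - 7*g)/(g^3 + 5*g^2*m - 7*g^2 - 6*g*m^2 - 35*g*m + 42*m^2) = g/(g^2 + 5*g*m - 6*m^2)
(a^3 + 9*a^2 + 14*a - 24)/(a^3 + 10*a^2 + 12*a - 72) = (a^2 + 3*a - 4)/(a^2 + 4*a - 12)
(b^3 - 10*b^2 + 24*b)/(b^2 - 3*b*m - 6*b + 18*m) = b*(b - 4)/(b - 3*m)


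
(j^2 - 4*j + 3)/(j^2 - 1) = (j - 3)/(j + 1)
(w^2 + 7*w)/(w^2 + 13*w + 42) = w/(w + 6)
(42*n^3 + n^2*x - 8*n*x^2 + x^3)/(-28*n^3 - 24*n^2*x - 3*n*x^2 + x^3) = (-3*n + x)/(2*n + x)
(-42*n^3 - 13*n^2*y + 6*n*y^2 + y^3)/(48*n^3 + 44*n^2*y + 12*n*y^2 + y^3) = (-21*n^2 + 4*n*y + y^2)/(24*n^2 + 10*n*y + y^2)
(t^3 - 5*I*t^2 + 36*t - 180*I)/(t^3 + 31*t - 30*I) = (t - 6*I)/(t - I)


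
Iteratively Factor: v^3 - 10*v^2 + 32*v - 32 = (v - 4)*(v^2 - 6*v + 8) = (v - 4)^2*(v - 2)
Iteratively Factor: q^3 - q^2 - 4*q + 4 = (q - 1)*(q^2 - 4) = (q - 1)*(q + 2)*(q - 2)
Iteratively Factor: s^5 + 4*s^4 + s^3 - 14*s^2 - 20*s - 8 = (s + 1)*(s^4 + 3*s^3 - 2*s^2 - 12*s - 8) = (s + 1)*(s + 2)*(s^3 + s^2 - 4*s - 4) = (s + 1)^2*(s + 2)*(s^2 - 4) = (s - 2)*(s + 1)^2*(s + 2)*(s + 2)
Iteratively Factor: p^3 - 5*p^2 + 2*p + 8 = (p - 4)*(p^2 - p - 2) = (p - 4)*(p + 1)*(p - 2)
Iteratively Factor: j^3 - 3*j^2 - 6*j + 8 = (j + 2)*(j^2 - 5*j + 4) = (j - 1)*(j + 2)*(j - 4)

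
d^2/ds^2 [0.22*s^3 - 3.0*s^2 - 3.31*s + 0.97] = 1.32*s - 6.0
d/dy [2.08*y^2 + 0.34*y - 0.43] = 4.16*y + 0.34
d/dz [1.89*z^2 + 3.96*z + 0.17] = 3.78*z + 3.96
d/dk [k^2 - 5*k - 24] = 2*k - 5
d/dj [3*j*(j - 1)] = 6*j - 3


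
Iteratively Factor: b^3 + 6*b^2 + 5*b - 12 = (b - 1)*(b^2 + 7*b + 12) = (b - 1)*(b + 4)*(b + 3)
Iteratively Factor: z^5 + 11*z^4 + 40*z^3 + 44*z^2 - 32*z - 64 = (z + 4)*(z^4 + 7*z^3 + 12*z^2 - 4*z - 16) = (z + 2)*(z + 4)*(z^3 + 5*z^2 + 2*z - 8) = (z - 1)*(z + 2)*(z + 4)*(z^2 + 6*z + 8) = (z - 1)*(z + 2)*(z + 4)^2*(z + 2)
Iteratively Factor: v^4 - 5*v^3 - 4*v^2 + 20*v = (v - 2)*(v^3 - 3*v^2 - 10*v) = (v - 5)*(v - 2)*(v^2 + 2*v) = v*(v - 5)*(v - 2)*(v + 2)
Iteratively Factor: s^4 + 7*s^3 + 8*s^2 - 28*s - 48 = (s + 3)*(s^3 + 4*s^2 - 4*s - 16) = (s - 2)*(s + 3)*(s^2 + 6*s + 8) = (s - 2)*(s + 3)*(s + 4)*(s + 2)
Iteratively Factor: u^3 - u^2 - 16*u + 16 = (u - 4)*(u^2 + 3*u - 4) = (u - 4)*(u + 4)*(u - 1)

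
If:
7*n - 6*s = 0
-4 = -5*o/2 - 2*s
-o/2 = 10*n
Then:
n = -12/143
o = 240/143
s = -14/143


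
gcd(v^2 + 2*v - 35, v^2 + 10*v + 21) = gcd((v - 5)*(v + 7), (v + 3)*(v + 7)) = v + 7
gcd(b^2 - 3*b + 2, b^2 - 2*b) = b - 2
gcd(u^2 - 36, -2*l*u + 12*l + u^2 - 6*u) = u - 6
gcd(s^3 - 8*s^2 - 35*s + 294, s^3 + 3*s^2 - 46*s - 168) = s^2 - s - 42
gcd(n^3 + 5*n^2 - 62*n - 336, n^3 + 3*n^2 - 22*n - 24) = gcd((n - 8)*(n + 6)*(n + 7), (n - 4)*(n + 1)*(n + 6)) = n + 6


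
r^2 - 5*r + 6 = (r - 3)*(r - 2)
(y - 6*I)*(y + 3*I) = y^2 - 3*I*y + 18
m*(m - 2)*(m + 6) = m^3 + 4*m^2 - 12*m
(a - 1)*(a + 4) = a^2 + 3*a - 4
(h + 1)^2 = h^2 + 2*h + 1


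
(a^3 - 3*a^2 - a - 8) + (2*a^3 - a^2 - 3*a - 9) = 3*a^3 - 4*a^2 - 4*a - 17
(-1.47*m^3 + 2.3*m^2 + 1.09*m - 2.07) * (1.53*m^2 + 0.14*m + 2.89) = -2.2491*m^5 + 3.3132*m^4 - 2.2586*m^3 + 3.6325*m^2 + 2.8603*m - 5.9823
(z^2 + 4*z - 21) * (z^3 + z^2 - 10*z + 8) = z^5 + 5*z^4 - 27*z^3 - 53*z^2 + 242*z - 168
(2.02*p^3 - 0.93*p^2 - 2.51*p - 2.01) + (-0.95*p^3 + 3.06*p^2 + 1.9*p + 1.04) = 1.07*p^3 + 2.13*p^2 - 0.61*p - 0.97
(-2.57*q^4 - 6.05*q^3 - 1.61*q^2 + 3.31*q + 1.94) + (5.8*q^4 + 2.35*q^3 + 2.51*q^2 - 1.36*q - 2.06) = 3.23*q^4 - 3.7*q^3 + 0.9*q^2 + 1.95*q - 0.12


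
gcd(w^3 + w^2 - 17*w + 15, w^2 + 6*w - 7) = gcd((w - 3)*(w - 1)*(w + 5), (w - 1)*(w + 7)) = w - 1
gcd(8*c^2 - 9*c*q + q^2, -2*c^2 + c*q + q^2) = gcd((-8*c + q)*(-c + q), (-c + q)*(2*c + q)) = -c + q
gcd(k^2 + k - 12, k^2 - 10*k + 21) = k - 3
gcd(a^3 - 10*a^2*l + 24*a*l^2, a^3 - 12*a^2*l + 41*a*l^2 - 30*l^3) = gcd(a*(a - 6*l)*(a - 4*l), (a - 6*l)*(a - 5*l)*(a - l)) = a - 6*l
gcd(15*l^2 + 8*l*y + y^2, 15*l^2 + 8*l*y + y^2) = 15*l^2 + 8*l*y + y^2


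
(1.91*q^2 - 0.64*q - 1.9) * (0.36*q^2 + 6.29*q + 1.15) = 0.6876*q^4 + 11.7835*q^3 - 2.5131*q^2 - 12.687*q - 2.185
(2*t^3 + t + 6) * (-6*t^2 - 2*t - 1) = -12*t^5 - 4*t^4 - 8*t^3 - 38*t^2 - 13*t - 6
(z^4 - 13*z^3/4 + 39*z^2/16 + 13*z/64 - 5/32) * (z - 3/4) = z^5 - 4*z^4 + 39*z^3/8 - 13*z^2/8 - 79*z/256 + 15/128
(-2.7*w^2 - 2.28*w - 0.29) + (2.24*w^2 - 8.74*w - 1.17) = -0.46*w^2 - 11.02*w - 1.46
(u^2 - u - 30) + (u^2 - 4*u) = 2*u^2 - 5*u - 30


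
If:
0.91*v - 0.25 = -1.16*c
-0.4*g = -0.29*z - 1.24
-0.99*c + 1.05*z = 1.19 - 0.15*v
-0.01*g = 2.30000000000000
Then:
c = -286.78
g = -230.00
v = 365.83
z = -321.52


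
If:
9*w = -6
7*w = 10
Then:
No Solution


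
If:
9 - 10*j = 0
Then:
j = 9/10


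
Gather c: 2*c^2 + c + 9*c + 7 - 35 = 2*c^2 + 10*c - 28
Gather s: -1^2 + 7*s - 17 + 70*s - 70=77*s - 88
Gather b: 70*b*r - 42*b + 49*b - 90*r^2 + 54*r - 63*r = b*(70*r + 7) - 90*r^2 - 9*r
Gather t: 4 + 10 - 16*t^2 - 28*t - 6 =-16*t^2 - 28*t + 8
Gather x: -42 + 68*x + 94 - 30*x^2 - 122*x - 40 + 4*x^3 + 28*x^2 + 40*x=4*x^3 - 2*x^2 - 14*x + 12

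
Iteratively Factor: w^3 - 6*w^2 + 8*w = (w)*(w^2 - 6*w + 8) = w*(w - 4)*(w - 2)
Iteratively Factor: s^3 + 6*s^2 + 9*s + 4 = (s + 1)*(s^2 + 5*s + 4) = (s + 1)*(s + 4)*(s + 1)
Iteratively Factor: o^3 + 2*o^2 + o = (o)*(o^2 + 2*o + 1) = o*(o + 1)*(o + 1)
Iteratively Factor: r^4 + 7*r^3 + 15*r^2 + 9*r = (r + 3)*(r^3 + 4*r^2 + 3*r) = (r + 1)*(r + 3)*(r^2 + 3*r) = (r + 1)*(r + 3)^2*(r)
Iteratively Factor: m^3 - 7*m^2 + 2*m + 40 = (m + 2)*(m^2 - 9*m + 20) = (m - 4)*(m + 2)*(m - 5)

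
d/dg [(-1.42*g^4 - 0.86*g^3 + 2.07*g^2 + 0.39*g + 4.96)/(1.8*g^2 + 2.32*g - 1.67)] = (-5.112*g^5 - 11.4312*g^4 + 5.4952*g^3 + 8.409*g^2 - 24.7698*g - 12.1585)/(3.24*g^4 + 8.352*g^3 - 0.6296*g^2 - 7.7488*g + 2.7889)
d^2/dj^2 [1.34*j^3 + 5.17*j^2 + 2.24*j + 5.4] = 8.04*j + 10.34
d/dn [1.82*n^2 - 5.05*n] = 3.64*n - 5.05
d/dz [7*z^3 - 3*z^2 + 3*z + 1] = 21*z^2 - 6*z + 3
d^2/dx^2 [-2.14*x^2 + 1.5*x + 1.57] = -4.28000000000000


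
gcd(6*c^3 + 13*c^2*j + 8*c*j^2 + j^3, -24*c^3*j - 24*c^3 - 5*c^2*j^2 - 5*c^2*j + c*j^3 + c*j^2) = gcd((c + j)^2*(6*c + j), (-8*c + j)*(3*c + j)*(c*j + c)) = 1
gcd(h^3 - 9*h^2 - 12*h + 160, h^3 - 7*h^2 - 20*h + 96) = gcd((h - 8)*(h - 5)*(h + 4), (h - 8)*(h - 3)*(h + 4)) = h^2 - 4*h - 32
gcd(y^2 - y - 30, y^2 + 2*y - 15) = y + 5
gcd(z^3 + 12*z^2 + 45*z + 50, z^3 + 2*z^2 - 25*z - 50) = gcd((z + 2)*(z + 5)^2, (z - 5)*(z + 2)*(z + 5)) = z^2 + 7*z + 10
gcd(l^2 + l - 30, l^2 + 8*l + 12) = l + 6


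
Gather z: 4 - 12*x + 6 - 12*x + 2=12 - 24*x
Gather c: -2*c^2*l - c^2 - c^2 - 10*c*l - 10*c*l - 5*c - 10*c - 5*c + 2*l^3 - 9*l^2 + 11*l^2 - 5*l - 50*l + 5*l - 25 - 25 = c^2*(-2*l - 2) + c*(-20*l - 20) + 2*l^3 + 2*l^2 - 50*l - 50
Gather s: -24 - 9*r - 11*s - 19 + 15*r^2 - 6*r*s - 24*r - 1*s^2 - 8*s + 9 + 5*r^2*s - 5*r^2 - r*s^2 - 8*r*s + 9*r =10*r^2 - 24*r + s^2*(-r - 1) + s*(5*r^2 - 14*r - 19) - 34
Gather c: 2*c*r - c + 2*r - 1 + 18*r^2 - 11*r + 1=c*(2*r - 1) + 18*r^2 - 9*r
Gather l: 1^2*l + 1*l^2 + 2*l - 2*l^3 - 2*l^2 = -2*l^3 - l^2 + 3*l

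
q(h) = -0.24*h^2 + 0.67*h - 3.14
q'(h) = 0.67 - 0.48*h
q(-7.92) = -23.50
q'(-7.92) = 4.47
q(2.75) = -3.11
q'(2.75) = -0.65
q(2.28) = -2.86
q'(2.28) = -0.42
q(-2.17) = -5.72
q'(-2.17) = 1.71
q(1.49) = -2.67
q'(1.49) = -0.05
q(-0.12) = -3.22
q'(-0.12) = 0.73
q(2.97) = -3.27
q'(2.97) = -0.76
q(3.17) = -3.43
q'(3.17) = -0.85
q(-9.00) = -28.61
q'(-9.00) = 4.99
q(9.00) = -16.55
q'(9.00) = -3.65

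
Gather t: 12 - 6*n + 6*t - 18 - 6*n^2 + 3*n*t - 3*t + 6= -6*n^2 - 6*n + t*(3*n + 3)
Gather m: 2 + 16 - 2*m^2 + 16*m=-2*m^2 + 16*m + 18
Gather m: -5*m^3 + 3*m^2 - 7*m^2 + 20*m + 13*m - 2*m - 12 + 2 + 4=-5*m^3 - 4*m^2 + 31*m - 6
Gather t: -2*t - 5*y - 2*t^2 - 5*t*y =-2*t^2 + t*(-5*y - 2) - 5*y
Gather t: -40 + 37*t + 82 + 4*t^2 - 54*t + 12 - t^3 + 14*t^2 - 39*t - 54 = -t^3 + 18*t^2 - 56*t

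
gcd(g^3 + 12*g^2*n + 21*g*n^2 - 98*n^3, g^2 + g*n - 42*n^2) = g + 7*n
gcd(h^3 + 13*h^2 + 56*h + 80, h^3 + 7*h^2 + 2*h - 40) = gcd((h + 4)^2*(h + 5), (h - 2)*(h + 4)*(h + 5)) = h^2 + 9*h + 20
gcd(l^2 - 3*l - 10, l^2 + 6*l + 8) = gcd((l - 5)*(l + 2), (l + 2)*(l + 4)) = l + 2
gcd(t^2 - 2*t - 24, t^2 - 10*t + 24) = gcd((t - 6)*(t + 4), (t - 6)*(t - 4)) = t - 6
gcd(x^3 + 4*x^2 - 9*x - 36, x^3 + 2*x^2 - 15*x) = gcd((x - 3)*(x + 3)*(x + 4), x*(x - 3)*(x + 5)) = x - 3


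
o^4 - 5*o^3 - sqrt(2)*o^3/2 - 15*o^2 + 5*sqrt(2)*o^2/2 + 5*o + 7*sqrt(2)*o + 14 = (o - 7)*(o + 2)*(o - sqrt(2))*(o + sqrt(2)/2)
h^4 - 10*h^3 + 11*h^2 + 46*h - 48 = (h - 8)*(h - 3)*(h - 1)*(h + 2)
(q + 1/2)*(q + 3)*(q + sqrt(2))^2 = q^4 + 2*sqrt(2)*q^3 + 7*q^3/2 + 7*q^2/2 + 7*sqrt(2)*q^2 + 3*sqrt(2)*q + 7*q + 3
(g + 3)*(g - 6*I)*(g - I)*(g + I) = g^4 + 3*g^3 - 6*I*g^3 + g^2 - 18*I*g^2 + 3*g - 6*I*g - 18*I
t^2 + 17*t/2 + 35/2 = (t + 7/2)*(t + 5)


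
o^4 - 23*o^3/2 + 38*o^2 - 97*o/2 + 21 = (o - 7)*(o - 2)*(o - 3/2)*(o - 1)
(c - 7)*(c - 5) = c^2 - 12*c + 35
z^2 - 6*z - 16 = (z - 8)*(z + 2)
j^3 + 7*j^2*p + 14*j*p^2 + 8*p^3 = (j + p)*(j + 2*p)*(j + 4*p)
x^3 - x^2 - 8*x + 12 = (x - 2)^2*(x + 3)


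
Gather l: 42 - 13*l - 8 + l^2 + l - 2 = l^2 - 12*l + 32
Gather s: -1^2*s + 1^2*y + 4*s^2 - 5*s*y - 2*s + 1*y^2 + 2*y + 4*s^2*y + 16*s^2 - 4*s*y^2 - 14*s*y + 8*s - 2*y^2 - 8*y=s^2*(4*y + 20) + s*(-4*y^2 - 19*y + 5) - y^2 - 5*y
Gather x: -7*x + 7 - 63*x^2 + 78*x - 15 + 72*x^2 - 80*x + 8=9*x^2 - 9*x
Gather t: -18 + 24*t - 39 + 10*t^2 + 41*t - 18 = 10*t^2 + 65*t - 75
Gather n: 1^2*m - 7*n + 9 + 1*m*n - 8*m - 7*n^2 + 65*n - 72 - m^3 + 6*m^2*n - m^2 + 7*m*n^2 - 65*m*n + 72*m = -m^3 - m^2 + 65*m + n^2*(7*m - 7) + n*(6*m^2 - 64*m + 58) - 63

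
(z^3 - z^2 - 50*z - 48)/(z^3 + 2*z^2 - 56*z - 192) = (z + 1)/(z + 4)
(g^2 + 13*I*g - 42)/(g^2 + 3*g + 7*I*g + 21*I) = (g + 6*I)/(g + 3)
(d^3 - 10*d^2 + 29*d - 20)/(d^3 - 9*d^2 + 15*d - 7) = (d^2 - 9*d + 20)/(d^2 - 8*d + 7)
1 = 1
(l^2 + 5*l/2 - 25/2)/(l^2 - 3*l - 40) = (l - 5/2)/(l - 8)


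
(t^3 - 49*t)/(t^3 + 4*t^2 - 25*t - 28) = t*(t - 7)/(t^2 - 3*t - 4)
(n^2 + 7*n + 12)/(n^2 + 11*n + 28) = (n + 3)/(n + 7)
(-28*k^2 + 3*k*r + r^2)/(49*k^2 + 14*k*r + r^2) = (-4*k + r)/(7*k + r)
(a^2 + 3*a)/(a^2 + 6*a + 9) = a/(a + 3)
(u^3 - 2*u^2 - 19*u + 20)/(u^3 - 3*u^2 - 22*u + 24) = (u - 5)/(u - 6)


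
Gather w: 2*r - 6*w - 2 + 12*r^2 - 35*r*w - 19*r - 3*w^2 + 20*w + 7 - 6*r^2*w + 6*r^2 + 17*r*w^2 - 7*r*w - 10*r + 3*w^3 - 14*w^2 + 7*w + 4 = 18*r^2 - 27*r + 3*w^3 + w^2*(17*r - 17) + w*(-6*r^2 - 42*r + 21) + 9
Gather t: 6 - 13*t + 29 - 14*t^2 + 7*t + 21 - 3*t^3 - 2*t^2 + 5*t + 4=-3*t^3 - 16*t^2 - t + 60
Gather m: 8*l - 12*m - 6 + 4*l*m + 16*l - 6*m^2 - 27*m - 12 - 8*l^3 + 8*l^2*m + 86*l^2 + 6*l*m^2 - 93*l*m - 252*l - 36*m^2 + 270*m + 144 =-8*l^3 + 86*l^2 - 228*l + m^2*(6*l - 42) + m*(8*l^2 - 89*l + 231) + 126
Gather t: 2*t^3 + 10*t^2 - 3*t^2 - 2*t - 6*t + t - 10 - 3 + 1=2*t^3 + 7*t^2 - 7*t - 12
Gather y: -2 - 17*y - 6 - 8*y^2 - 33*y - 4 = -8*y^2 - 50*y - 12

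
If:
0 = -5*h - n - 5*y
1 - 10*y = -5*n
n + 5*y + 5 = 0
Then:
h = 1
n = -11/7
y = -24/35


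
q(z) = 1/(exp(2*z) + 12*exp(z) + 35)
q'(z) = (-2*exp(2*z) - 12*exp(z))/(exp(2*z) + 12*exp(z) + 35)^2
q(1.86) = 0.01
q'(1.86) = -0.01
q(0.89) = 0.01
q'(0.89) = -0.01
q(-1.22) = 0.03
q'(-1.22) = -0.00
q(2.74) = 0.00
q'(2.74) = -0.00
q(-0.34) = 0.02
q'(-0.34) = -0.00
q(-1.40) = 0.03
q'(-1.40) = -0.00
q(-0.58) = 0.02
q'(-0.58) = -0.00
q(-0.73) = 0.02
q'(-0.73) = -0.00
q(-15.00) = 0.03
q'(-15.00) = 0.00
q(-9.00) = 0.03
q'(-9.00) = 0.00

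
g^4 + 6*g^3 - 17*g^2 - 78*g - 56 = (g - 4)*(g + 1)*(g + 2)*(g + 7)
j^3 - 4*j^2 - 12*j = j*(j - 6)*(j + 2)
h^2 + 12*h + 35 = (h + 5)*(h + 7)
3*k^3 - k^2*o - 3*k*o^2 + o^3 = (-3*k + o)*(-k + o)*(k + o)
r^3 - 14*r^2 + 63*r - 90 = (r - 6)*(r - 5)*(r - 3)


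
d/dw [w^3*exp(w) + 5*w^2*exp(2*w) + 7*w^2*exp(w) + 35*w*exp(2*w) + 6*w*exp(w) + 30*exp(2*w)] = (w^3 + 10*w^2*exp(w) + 10*w^2 + 80*w*exp(w) + 20*w + 95*exp(w) + 6)*exp(w)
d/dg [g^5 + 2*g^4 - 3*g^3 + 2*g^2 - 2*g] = 5*g^4 + 8*g^3 - 9*g^2 + 4*g - 2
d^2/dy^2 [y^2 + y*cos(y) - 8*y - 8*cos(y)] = -y*cos(y) - 2*sin(y) + 8*cos(y) + 2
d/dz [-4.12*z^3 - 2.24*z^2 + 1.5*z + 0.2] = -12.36*z^2 - 4.48*z + 1.5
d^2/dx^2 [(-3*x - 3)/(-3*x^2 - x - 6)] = 6*((x + 1)*(6*x + 1)^2 - (9*x + 4)*(3*x^2 + x + 6))/(3*x^2 + x + 6)^3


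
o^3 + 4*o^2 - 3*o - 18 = (o - 2)*(o + 3)^2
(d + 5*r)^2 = d^2 + 10*d*r + 25*r^2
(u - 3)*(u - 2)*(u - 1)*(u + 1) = u^4 - 5*u^3 + 5*u^2 + 5*u - 6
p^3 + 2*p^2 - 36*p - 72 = (p - 6)*(p + 2)*(p + 6)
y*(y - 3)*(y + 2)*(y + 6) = y^4 + 5*y^3 - 12*y^2 - 36*y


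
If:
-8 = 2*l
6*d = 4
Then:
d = 2/3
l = -4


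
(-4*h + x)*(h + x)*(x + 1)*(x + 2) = -4*h^2*x^2 - 12*h^2*x - 8*h^2 - 3*h*x^3 - 9*h*x^2 - 6*h*x + x^4 + 3*x^3 + 2*x^2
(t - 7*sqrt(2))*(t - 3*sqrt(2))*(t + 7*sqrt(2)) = t^3 - 3*sqrt(2)*t^2 - 98*t + 294*sqrt(2)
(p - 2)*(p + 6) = p^2 + 4*p - 12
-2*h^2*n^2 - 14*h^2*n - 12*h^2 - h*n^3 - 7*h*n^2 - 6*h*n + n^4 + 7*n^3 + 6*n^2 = (-2*h + n)*(h + n)*(n + 1)*(n + 6)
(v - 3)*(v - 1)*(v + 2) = v^3 - 2*v^2 - 5*v + 6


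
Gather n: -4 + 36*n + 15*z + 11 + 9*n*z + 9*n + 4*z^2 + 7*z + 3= n*(9*z + 45) + 4*z^2 + 22*z + 10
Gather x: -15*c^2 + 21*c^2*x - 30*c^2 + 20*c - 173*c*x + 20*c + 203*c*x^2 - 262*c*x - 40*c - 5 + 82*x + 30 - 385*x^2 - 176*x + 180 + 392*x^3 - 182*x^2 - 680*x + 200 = -45*c^2 + 392*x^3 + x^2*(203*c - 567) + x*(21*c^2 - 435*c - 774) + 405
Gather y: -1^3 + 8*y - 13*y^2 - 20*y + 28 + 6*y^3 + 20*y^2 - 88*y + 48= 6*y^3 + 7*y^2 - 100*y + 75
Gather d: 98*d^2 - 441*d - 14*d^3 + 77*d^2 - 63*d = -14*d^3 + 175*d^2 - 504*d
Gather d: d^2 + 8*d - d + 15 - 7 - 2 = d^2 + 7*d + 6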